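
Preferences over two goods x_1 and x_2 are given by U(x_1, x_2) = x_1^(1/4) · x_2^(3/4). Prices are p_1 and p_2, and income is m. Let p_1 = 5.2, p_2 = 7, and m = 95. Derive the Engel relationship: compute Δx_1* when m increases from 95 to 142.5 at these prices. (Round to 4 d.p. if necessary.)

Demand: x_1*(p_1,p_2,m) = 0.25·m/p_1 and x_2* = 0.75·m/p_2.
At p_1=5.2, p_2=7, m=95: x_1* = 0.25·95/5.2 = 4.5673.
At m' = 142.5: x_1* = 6.851. Change: 6.851 − 4.5673 = 2.2837.

Δx_1* = 2.2837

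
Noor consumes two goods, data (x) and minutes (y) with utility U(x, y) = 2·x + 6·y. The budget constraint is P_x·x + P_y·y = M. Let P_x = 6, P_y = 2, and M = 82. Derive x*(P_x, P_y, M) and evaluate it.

x* = 0

Linear utility — the consumer picks whichever good has higher MU/price: 2/6 = 0.3333 vs 6/2 = 3.
y gives more utility per dollar, so spend all income on y: y* = M/P_y, x* = 0.
Numerically: x* = 0, y* = 41.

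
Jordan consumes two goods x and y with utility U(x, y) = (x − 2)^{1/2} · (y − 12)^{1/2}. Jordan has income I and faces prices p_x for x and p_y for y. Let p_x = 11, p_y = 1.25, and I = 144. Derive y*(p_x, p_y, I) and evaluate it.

Let x' = x−2, y' = y−12. MRS = y'/x' = p_x/p_y.
After buying the subsistence bundle (2, 12), a share 0.5 of the remaining income goes to x: x* = 2 + 0.5·(I − 2p_x − 12p_y)/p_x.
Discretionary income = 144 − 2·11 − 12·1.25 = 107; y* = 12 + 0.5·107/1.25 = 54.8.

y* = 54.8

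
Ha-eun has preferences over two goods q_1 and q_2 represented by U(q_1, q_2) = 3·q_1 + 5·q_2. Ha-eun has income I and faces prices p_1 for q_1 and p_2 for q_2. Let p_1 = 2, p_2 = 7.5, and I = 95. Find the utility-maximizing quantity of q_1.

q_1* = 47.5

Perfect substitutes: compare marginal utility per dollar. 3/p_1 vs 5/p_2 → 1.5 vs 0.6667.
q_1 gives more utility per dollar, so spend all income on q_1: q_1* = I/p_1, q_2* = 0.
Numerically: q_1* = 47.5, q_2* = 0.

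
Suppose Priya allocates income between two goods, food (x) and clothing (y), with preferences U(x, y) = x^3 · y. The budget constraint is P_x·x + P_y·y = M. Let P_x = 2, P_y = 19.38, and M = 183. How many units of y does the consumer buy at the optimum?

Demand: x*(P_x,P_y,M) = 0.75·M/P_x and y* = 0.25·M/P_y.
At P_x=2, P_y=19.38, M=183: y* = 0.25·183/19.38 = 2.3607.

y* = 2.3607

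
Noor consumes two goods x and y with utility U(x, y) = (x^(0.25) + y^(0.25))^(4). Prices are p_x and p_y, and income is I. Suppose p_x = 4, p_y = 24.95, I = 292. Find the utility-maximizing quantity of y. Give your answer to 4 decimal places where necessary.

y* = 4.1198

MRS = MU_x/MU_y = (y/x)^(0.75). Set equal to p_x/p_y.
Solve for the ratio: y/x = [p_x/p_y]^(4/3).
Substitute y = (y/x)·x into the budget: x* = I/(p_x + p_y·(y/x)).
Numerically y/x = 0.087094, so x* = 292/(4 + 24.95·0.087094) = 47.3029 and y* = 0.087094·47.3029 = 4.1198.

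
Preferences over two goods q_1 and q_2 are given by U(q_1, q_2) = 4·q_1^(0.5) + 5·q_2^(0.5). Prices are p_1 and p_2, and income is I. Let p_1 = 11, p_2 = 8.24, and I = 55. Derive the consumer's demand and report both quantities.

q_1* = 1.6203, q_2* = 4.5117

MRS = MU_q_1/MU_q_2 = (4/5)·(q_2/q_1)^(0.5). Set equal to p_1/p_2.
Solve for the ratio: q_2/q_1 = [(5/4)·p_1/p_2]^(2).
With the ratio pinned down, the budget gives q_1* = I/(p_1 + p_2·(q_2/q_1)) and q_2* = (q_2/q_1)·q_1*.
Numerically q_2/q_1 = 2.784524, so q_1* = 55/(11 + 8.24·2.784524) = 1.6203 and q_2* = 2.784524·1.6203 = 4.5117.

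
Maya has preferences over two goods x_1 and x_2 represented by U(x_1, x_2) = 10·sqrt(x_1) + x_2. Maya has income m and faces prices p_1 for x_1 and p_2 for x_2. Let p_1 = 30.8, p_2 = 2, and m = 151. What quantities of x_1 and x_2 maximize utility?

Utility is quasi-linear in x_2; the FOC for x_1 is 5/√x_1 = p_1/p_2.
Thus x_1* = (5·p_2/p_1)² — independent of m — with the rest of income spent on x_2.
Plugging in: x_1* = (5·2/30.8)² = 0.1054, x_2* = 73.8766.

x_1* = 0.1054, x_2* = 73.8766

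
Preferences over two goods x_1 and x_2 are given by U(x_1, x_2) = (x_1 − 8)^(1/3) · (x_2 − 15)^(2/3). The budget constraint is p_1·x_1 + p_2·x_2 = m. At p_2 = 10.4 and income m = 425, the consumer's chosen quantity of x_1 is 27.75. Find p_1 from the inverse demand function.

p_1 = 4

MRS = (1/2)·(x_2−15)/(x_1−8). Tangency with p_1/p_2 gives x_2−15 = 2·(p_1/p_2)·(x_1−8).
After buying the subsistence bundle (8, 15), a share 1/3 of the remaining income goes to x_1: x_1* = 8 + 1/3·(m − 8p_1 − 15p_2)/p_1.
Set x_1* = 27.75 in the demand function and solve for p_1: p_1 = 4.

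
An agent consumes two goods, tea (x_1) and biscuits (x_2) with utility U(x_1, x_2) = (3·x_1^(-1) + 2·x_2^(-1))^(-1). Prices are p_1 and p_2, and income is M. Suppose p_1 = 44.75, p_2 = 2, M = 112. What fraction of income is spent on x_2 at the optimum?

share on x_2 = 0.1472

From the CES first-order condition, (3/2)·(x_2/x_1)^(2) = p_1/p_2.
Solve for the ratio: x_2/x_1 = [(2/3)·p_1/p_2]^(0.5).
With the ratio pinned down, the budget gives x_1* = M/(p_1 + p_2·(x_2/x_1)) and x_2* = (x_2/x_1)·x_1*.
Numerically x_2/x_1 = 3.86221, so x_1* = 112/(44.75 + 2·3.86221) = 2.1344 and x_2* = 3.86221·2.1344 = 8.2434.
Expenditure on x_2: 2·8.2434 = 16.4868; share = 0.1472.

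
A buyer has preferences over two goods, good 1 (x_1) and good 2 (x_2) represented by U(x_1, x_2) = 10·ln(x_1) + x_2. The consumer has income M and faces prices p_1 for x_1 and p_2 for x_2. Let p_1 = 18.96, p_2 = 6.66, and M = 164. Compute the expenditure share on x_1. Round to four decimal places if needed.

MU_x_1 = 10/x_1, MU_x_2 = 1. Tangency: 10/x_1 = p_1/p_2.
So x_1*(p_1,p_2) = 10·p_2/p_1, independent of income; and x_2* = (M − 10·p_2)/p_2.
At the given prices: x_1* = 10·6.66/18.96 = 3.5127, and x_2* = 14.6246.
Expenditure on x_1: 18.96·3.5127 = 66.6; share = 0.4061.

share on x_1 = 0.4061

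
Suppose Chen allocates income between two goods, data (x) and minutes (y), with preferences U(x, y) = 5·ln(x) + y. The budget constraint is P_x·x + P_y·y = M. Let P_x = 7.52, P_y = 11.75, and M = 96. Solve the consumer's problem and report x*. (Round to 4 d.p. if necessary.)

x* = 7.8125

Set MRS = P_x/P_y: (5/x)/1 = P_x/P_y.
So x*(P_x,P_y) = 5·P_y/P_x, independent of income; and y* = (M − 5·P_y)/P_y.
At the given prices: x* = 5·11.75/7.52 = 7.8125.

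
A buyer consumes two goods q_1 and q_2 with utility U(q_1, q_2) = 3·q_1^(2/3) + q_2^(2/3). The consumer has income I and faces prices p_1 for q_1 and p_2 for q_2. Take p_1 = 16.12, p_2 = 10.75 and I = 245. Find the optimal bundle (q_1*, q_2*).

q_1* = 14.0301, q_2* = 1.7521

MRS = MU_q_1/MU_q_2 = 3·(q_2/q_1)^(1/3). Set equal to p_1/p_2.
Hence q_2/q_1 = ((1/3)·p_1/p_2)^(1/(1/3)), i.e. raised to the 3 power.
Substitute q_2 = (q_2/q_1)·q_1 into the budget: q_1* = I/(p_1 + p_2·(q_2/q_1)).
Numerically q_2/q_1 = 0.124884, so q_1* = 245/(16.12 + 10.75·0.124884) = 14.0301 and q_2* = 0.124884·14.0301 = 1.7521.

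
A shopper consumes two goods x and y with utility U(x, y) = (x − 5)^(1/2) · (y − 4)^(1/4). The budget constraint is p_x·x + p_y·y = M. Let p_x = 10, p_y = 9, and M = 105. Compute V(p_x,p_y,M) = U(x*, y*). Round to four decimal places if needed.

Let x' = x−5, y' = y−4. MRS = 2·y'/x' = p_x/p_y.
Substituting into the budget: x* = 5 + 2/3·(M − 5·p_x − 4·p_y)/p_x, and y* = 4 + 1/3·(…)/p_y.
Discretionary income = 105 − 5·10 − 4·9 = 19; x* = 5 + 2/3·19/10 = 6.2667; y* = 4 + 1/3·19/9 = 4.7037.
Utility at the optimum: U(6.2667, 4.7037) = 1.0308.

V = 1.0308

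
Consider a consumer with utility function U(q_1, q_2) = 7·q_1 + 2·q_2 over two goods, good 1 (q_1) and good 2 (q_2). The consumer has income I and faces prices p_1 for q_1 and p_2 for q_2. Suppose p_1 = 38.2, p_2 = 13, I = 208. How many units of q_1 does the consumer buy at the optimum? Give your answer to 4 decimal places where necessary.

Numerically: q_1* = 5.445, q_2* = 0.

q_1* = 5.445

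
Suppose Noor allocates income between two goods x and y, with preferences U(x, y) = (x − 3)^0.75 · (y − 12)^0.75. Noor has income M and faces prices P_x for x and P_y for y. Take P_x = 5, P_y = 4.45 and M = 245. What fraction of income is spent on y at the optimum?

share on y = 0.5784

MRS = (y−12)/(x−3). Tangency with P_x/P_y gives y−12 = (P_x/P_y)·(x−3).
After buying the subsistence bundle (3, 12), a share 0.5 of the remaining income goes to x: x* = 3 + 0.5·(M − 3P_x − 12P_y)/P_x.
Discretionary income = 245 − 3·5 − 12·4.45 = 176.6; x* = 3 + 0.5·176.6/5 = 20.66; y* = 12 + 0.5·176.6/4.45 = 31.8427.
Expenditure on y: 4.45·31.8427 = 141.7; share = 0.5784.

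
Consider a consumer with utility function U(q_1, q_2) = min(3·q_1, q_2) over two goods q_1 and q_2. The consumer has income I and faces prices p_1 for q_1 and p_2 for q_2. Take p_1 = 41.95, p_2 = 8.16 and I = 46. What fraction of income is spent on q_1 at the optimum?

With perfect complements, no substitution: consume in ratio q_1:q_2 = 1:3.
Budget: p_1·q_1 + p_2·3·q_1 = I, so (p_1 + 3·p_2)·q_1 = I.
Demand: q_1*(p_1,p_2,I) = I/(p_1 + 3·p_2), q_2* = 3·I/(p_1 + 3·p_2).
Here 41.95 + 3·8.16 = 66.43, giving q_1* = 0.6925 and q_2* = 2.0774.
Expenditure on q_1: 41.95·0.6925 = 29.0486; share = 0.6315.

share on q_1 = 0.6315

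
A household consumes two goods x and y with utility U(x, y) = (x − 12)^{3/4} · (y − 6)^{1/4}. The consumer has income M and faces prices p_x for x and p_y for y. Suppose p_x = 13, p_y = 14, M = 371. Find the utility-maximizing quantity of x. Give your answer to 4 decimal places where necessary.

x* = 19.5577

This is Cobb-Douglas in (x−12, y−6): tangency gives 0.75·p_y·(y−6) = 0.25·p_x·(x−12).
Substituting into the budget: x* = 12 + 0.75·(M − 12·p_x − 6·p_y)/p_x, and y* = 6 + 0.25·(…)/p_y.
Discretionary income = 371 − 12·13 − 6·14 = 131; x* = 12 + 0.75·131/13 = 19.5577.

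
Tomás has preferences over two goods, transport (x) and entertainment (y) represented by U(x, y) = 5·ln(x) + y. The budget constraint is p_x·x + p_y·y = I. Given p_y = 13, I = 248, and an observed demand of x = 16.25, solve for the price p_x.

MU_x = 5/x, MU_y = 1. Tangency: 5/x = p_x/p_y.
So x*(p_x,p_y) = 5·p_y/p_x, independent of income; and y* = (I − 5·p_y)/p_y.
Set x* = 16.25 in the demand function and solve for p_x: p_x = 4.

p_x = 4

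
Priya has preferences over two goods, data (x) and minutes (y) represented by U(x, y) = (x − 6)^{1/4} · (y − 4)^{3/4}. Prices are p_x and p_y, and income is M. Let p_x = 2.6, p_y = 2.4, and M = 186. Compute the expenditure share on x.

MRS = (1/3)·(y−4)/(x−6). Tangency with p_x/p_y gives y−4 = 3·(p_x/p_y)·(x−6).
After buying the subsistence bundle (6, 4), a share 0.25 of the remaining income goes to x: x* = 6 + 0.25·(M − 6p_x − 4p_y)/p_x.
Discretionary income = 186 − 6·2.6 − 4·2.4 = 160.8; x* = 6 + 0.25·160.8/2.6 = 21.4615; y* = 4 + 0.75·160.8/2.4 = 54.25.
Expenditure on x: 2.6·21.4615 = 55.8; share = 0.3.

share on x = 0.3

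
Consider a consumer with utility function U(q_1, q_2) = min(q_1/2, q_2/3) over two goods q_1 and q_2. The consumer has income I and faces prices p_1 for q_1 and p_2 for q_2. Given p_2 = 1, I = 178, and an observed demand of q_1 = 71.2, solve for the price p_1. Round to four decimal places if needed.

p_1 = 1

With perfect complements, no substitution: consume in ratio q_1:q_2 = 2:3.
Budget: p_1·q_1 + p_2·(3/2)·q_1 = I, so (2·p_1 + 3·p_2)·q_1 = 2·I.
Demand: q_1*(p_1,p_2,I) = 2·I/(2·p_1 + 3·p_2), q_2* = 3·I/(2·p_1 + 3·p_2).
Set q_1* = 71.2 in the demand function and solve for p_1: p_1 = 1.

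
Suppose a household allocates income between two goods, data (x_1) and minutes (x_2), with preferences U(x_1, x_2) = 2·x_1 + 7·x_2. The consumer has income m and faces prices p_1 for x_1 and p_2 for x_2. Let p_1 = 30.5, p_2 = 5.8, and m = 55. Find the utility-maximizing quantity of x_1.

Numerically: x_1* = 0, x_2* = 9.4828.

x_1* = 0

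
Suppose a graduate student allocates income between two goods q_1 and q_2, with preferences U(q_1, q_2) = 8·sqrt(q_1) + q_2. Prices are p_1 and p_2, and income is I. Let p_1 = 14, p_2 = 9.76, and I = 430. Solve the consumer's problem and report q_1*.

Set MRS = p_1/p_2: 4·q_1^(−1/2) = p_1/p_2.
Solve: √q_1 = 4·p_2/p_1, so q_1*(p_1,p_2) = (4·p_2/p_1)², and q_2* = (I − p_1·q_1*)/p_2.
Plugging in: q_1* = (4·9.76/14)² = 7.7761.

q_1* = 7.7761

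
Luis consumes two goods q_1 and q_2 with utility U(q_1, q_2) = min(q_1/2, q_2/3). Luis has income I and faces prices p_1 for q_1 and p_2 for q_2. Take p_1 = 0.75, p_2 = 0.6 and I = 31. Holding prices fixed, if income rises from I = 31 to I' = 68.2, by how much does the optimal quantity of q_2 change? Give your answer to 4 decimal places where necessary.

Leontief preferences: the optimum is at the kink where q_1/2 = q_2/3, i.e. q_2 = (3/2)·q_1.
Budget: p_1·q_1 + p_2·(3/2)·q_1 = I, so (2·p_1 + 3·p_2)·q_1 = 2·I.
Demand: q_1*(p_1,p_2,I) = 2·I/(2·p_1 + 3·p_2), q_2* = 3·I/(2·p_1 + 3·p_2).
Here 2·0.75 + 3·0.6 = 3.3, giving q_2* = 28.1818.
At I' = 68.2: q_2* = 62. Change: 62 − 28.1818 = 33.8182.

Δq_2* = 33.8182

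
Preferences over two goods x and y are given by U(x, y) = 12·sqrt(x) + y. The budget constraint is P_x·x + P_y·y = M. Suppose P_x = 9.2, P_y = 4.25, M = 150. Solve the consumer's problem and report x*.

x* = 7.6825

MU_x = 6/√x, MU_y = 1. Tangency: 6/√x = P_x/P_y.
Solve: √x = 6·P_y/P_x, so x*(P_x,P_y) = (6·P_y/P_x)², and y* = (M − P_x·x*)/P_y.
Plugging in: x* = (6·4.25/9.2)² = 7.6825.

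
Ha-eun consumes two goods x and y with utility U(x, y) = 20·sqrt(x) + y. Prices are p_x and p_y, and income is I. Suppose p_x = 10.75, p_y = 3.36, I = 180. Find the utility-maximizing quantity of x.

x* = 9.7693

Thus x* = (10·p_y/p_x)² — independent of I — with the rest of income spent on y.
Plugging in: x* = (10·3.36/10.75)² = 9.7693.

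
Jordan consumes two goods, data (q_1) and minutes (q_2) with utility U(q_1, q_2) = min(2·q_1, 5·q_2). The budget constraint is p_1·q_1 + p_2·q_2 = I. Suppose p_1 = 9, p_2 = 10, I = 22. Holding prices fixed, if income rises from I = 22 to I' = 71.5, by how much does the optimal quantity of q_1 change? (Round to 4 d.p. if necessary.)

With perfect complements, no substitution: consume in ratio q_1:q_2 = 5:2.
Budget: p_1·q_1 + p_2·(2/5)·q_1 = I, so (5·p_1 + 2·p_2)·q_1 = 5·I.
Demand: q_1*(p_1,p_2,I) = 5·I/(5·p_1 + 2·p_2), q_2* = 2·I/(5·p_1 + 2·p_2).
Here 5·9 + 2·10 = 65, giving q_1* = 1.6923.
At I' = 71.5: q_1* = 5.5. Change: 5.5 − 1.6923 = 3.8077.

Δq_1* = 3.8077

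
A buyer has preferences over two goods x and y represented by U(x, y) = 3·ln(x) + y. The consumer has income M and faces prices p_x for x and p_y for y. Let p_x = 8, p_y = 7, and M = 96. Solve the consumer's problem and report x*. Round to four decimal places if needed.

x* = 2.625

Set MRS = p_x/p_y: (3/x)/1 = p_x/p_y.
So x*(p_x,p_y) = 3·p_y/p_x, independent of income; and y* = (M − 3·p_y)/p_y.
At the given prices: x* = 3·7/8 = 2.625.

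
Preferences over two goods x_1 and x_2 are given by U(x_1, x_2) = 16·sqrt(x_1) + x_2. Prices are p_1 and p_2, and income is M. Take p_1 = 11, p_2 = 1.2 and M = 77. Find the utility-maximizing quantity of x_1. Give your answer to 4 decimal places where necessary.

MU_x_1 = 8/√x_1, MU_x_2 = 1. Tangency: 8/√x_1 = p_1/p_2.
Solve: √x_1 = 8·p_2/p_1, so x_1*(p_1,p_2) = (8·p_2/p_1)², and x_2* = (M − p_1·x_1*)/p_2.
Plugging in: x_1* = (8·1.2/11)² = 0.7617.

x_1* = 0.7617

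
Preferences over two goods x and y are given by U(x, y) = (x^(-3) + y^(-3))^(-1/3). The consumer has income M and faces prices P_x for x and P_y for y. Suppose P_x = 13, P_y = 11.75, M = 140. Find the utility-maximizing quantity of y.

MU_x ∝ x^(-4), MU_y ∝ y^(-4), so MRS = (y/x)^(4) = P_x/P_y.
Hence y/x = (P_x/P_y)^(1/(4)), i.e. raised to the 0.25 power.
With the ratio pinned down, the budget gives x* = M/(P_x + P_y·(y/x)) and y* = (y/x)·x*.
Numerically y/x = 1.025596, so x* = 140/(13 + 11.75·1.025596) = 5.5887 and y* = 1.025596·5.5887 = 5.7317.

y* = 5.7317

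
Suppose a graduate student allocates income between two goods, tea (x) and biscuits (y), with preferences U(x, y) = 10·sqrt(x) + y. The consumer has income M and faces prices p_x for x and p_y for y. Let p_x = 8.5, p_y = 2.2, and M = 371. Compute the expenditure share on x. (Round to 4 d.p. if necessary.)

share on x = 0.0384

Utility is quasi-linear in y; the FOC for x is 5/√x = p_x/p_y.
Solve: √x = 5·p_y/p_x, so x*(p_x,p_y) = (5·p_y/p_x)², and y* = (M − p_x·x*)/p_y.
Plugging in: x* = (5·2.2/8.5)² = 1.6747, y* = 162.1658.
Expenditure on x: 8.5·1.6747 = 14.2353; share = 0.0384.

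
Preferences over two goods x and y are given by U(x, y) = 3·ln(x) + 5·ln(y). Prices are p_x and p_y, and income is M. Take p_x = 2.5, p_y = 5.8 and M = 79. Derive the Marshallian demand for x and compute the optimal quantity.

Demand: x*(p_x,p_y,M) = 0.375·M/p_x and y* = 0.625·M/p_y.
At p_x=2.5, p_y=5.8, M=79: x* = 0.375·79/2.5 = 11.85.

x* = 11.85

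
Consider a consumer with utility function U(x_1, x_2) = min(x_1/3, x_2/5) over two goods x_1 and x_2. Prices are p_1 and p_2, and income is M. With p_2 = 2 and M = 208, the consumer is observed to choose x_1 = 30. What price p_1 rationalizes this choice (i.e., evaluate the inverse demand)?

Leontief preferences: the optimum is at the kink where x_1/3 = x_2/5, i.e. x_2 = (5/3)·x_1.
Budget: p_1·x_1 + p_2·(5/3)·x_1 = M, so (3·p_1 + 5·p_2)·x_1 = 3·M.
Demand: x_1*(p_1,p_2,M) = 3·M/(3·p_1 + 5·p_2), x_2* = 5·M/(3·p_1 + 5·p_2).
Set x_1* = 30 in the demand function and solve for p_1: p_1 = 3.6.

p_1 = 3.6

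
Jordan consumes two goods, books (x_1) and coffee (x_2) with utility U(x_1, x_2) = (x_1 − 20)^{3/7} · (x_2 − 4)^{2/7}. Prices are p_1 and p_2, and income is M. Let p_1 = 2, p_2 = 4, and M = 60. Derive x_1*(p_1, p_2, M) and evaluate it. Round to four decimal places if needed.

x_1* = 21.2

MRS = (3/2)·(x_2−4)/(x_1−20). Tangency with p_1/p_2 gives x_2−4 = (2/3)·(p_1/p_2)·(x_1−20).
After buying the subsistence bundle (20, 4), a share 0.6 of the remaining income goes to x_1: x_1* = 20 + 0.6·(M − 20p_1 − 4p_2)/p_1.
Discretionary income = 60 − 20·2 − 4·4 = 4; x_1* = 20 + 0.6·4/2 = 21.2.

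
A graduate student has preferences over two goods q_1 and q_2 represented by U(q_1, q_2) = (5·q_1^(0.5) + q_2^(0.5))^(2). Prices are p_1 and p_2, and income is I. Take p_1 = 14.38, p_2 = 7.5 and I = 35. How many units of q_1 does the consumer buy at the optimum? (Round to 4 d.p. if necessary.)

MRS = MU_q_1/MU_q_2 = 5·(q_2/q_1)^(0.5). Set equal to p_1/p_2.
Hence q_2/q_1 = ((1/5)·p_1/p_2)^(1/(0.5)), i.e. raised to the 2 power.
With the ratio pinned down, the budget gives q_1* = I/(p_1 + p_2·(q_2/q_1)) and q_2* = (q_2/q_1)·q_1*.
Numerically q_2/q_1 = 0.147047, so q_1* = 35/(14.38 + 7.5·0.147047) = 2.2606.

q_1* = 2.2606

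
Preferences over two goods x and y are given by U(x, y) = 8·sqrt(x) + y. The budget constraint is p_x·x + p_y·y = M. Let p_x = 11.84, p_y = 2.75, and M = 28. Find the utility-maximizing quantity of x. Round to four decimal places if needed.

Plugging in: x* = (4·2.75/11.84)² = 0.8631.

x* = 0.8631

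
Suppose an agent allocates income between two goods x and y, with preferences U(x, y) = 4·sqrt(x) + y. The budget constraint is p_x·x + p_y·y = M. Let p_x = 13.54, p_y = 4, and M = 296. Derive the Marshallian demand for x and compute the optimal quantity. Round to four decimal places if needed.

Utility is quasi-linear in y; the FOC for x is 2/√x = p_x/p_y.
Solve: √x = 2·p_y/p_x, so x*(p_x,p_y) = (2·p_y/p_x)², and y* = (M − p_x·x*)/p_y.
Plugging in: x* = (2·4/13.54)² = 0.3491.

x* = 0.3491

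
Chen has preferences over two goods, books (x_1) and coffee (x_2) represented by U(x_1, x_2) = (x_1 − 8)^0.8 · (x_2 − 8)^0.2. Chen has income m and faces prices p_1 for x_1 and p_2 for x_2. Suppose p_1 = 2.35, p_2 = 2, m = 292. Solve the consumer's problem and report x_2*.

Substituting into the budget: x_1* = 8 + 0.8·(m − 8·p_1 − 8·p_2)/p_1, and x_2* = 8 + 0.2·(…)/p_2.
Discretionary income = 292 − 8·2.35 − 8·2 = 257.2; x_2* = 8 + 0.2·257.2/2 = 33.72.

x_2* = 33.72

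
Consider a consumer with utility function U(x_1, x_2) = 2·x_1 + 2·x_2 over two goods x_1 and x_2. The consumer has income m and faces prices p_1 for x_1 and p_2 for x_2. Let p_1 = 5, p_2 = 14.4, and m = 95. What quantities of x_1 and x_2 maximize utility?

Linear utility — the consumer picks whichever good has higher MU/price: 2/5 = 0.4 vs 2/14.4 = 0.1389.
x_1 gives more utility per dollar, so spend all income on x_1: x_1* = m/p_1, x_2* = 0.
Numerically: x_1* = 19, x_2* = 0.

x_1* = 19, x_2* = 0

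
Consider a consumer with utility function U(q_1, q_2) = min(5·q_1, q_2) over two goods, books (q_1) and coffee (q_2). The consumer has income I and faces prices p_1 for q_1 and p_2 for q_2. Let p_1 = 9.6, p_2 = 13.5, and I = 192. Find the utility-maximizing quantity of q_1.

Leontief preferences: the optimum is at the kink where q_1/1 = q_2/5, i.e. q_2 = 5·q_1.
Budget: p_1·q_1 + p_2·5·q_1 = I, so (p_1 + 5·p_2)·q_1 = I.
Demand: q_1*(p_1,p_2,I) = I/(p_1 + 5·p_2), q_2* = 5·I/(p_1 + 5·p_2).
Here 9.6 + 5·13.5 = 77.1, giving q_1* = 2.4903.

q_1* = 2.4903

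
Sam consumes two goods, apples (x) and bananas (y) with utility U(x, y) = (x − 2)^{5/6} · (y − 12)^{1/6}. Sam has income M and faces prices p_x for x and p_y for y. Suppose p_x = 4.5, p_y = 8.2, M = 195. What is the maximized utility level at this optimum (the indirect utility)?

V = 11.2249

This is Cobb-Douglas in (x−2, y−12): tangency gives 5/6·p_y·(y−12) = 1/6·p_x·(x−2).
Substituting into the budget: x* = 2 + 5/6·(M − 2·p_x − 12·p_y)/p_x, and y* = 12 + 1/6·(…)/p_y.
Discretionary income = 195 − 2·4.5 − 12·8.2 = 87.6; x* = 2 + 5/6·87.6/4.5 = 18.2222; y* = 12 + 1/6·87.6/8.2 = 13.7805.
Utility at the optimum: U(18.2222, 13.7805) = 11.2249.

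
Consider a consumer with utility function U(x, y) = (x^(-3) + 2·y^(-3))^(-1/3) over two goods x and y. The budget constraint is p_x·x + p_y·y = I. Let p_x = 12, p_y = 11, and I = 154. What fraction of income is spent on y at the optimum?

share on y = 0.527

MRS = MU_x/MU_y = (1/2)·(y/x)^(4). Set equal to p_x/p_y.
Hence y/x = (2·p_x/p_y)^(1/(4)), i.e. raised to the 0.25 power.
Substitute y = (y/x)·x into the budget: x* = I/(p_x + p_y·(y/x)).
Numerically y/x = 1.215359, so x* = 154/(12 + 11·1.215359) = 6.0704 and y* = 1.215359·6.0704 = 7.3777.
Expenditure on y: 11·7.3777 = 81.155; share = 0.527.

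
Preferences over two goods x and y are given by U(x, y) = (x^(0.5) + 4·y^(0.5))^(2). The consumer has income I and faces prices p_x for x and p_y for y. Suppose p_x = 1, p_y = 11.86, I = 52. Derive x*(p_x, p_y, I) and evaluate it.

From the CES first-order condition, (1/4)·(y/x)^(0.5) = p_x/p_y.
Solve for the ratio: y/x = [4·p_x/p_y]^(2).
With the ratio pinned down, the budget gives x* = I/(p_x + p_y·(y/x)) and y* = (y/x)·x*.
Numerically y/x = 0.11375, so x* = 52/(1 + 11.86·0.11375) = 22.1364.

x* = 22.1364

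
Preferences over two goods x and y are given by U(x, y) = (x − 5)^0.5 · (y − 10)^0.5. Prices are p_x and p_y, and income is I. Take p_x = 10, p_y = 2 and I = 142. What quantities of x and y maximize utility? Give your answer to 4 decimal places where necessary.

After buying the subsistence bundle (5, 10), a share 0.5 of the remaining income goes to x: x* = 5 + 0.5·(I − 5p_x − 10p_y)/p_x.
Discretionary income = 142 − 5·10 − 10·2 = 72; x* = 5 + 0.5·72/10 = 8.6; y* = 10 + 0.5·72/2 = 28.

x* = 8.6, y* = 28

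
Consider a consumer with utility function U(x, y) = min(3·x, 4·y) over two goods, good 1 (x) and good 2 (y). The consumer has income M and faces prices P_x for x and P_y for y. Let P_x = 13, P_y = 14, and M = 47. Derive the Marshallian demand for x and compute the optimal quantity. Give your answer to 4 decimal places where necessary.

x* = 2

With perfect complements, no substitution: consume in ratio x:y = 4:3.
Budget: P_x·x + P_y·(3/4)·x = M, so (4·P_x + 3·P_y)·x = 4·M.
Demand: x*(P_x,P_y,M) = 4·M/(4·P_x + 3·P_y), y* = 3·M/(4·P_x + 3·P_y).
Here 4·13 + 3·14 = 94, giving x* = 2.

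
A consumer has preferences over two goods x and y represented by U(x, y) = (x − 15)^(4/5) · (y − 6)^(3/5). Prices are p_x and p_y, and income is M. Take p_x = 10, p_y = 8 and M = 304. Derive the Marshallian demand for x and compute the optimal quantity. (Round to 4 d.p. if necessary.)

Let x' = x−15, y' = y−6. MRS = (4/3)·y'/x' = p_x/p_y.
After buying the subsistence bundle (15, 6), a share 4/7 of the remaining income goes to x: x* = 15 + 4/7·(M − 15p_x − 6p_y)/p_x.
Discretionary income = 304 − 15·10 − 6·8 = 106; x* = 15 + 4/7·106/10 = 21.0571.

x* = 21.0571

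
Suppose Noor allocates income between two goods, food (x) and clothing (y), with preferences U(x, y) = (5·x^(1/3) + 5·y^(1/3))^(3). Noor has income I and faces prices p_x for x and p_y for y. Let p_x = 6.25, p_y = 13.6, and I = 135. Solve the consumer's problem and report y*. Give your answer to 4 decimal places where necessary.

y* = 4.0105

Numerically y/x = 0.311538, so x* = 135/(6.25 + 13.6·0.311538) = 12.8732 and y* = 0.311538·12.8732 = 4.0105.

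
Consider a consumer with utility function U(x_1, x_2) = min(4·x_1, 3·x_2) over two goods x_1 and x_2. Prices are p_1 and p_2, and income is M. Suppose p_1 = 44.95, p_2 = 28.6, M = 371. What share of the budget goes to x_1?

Leontief preferences: the optimum is at the kink where x_1/3 = x_2/4, i.e. x_2 = (4/3)·x_1.
Budget: p_1·x_1 + p_2·(4/3)·x_1 = M, so (3·p_1 + 4·p_2)·x_1 = 3·M.
Demand: x_1*(p_1,p_2,M) = 3·M/(3·p_1 + 4·p_2), x_2* = 4·M/(3·p_1 + 4·p_2).
Here 3·44.95 + 4·28.6 = 249.25, giving x_1* = 4.4654 and x_2* = 5.9539.
Expenditure on x_1: 44.95·4.4654 = 200.7196; share = 0.541.

share on x_1 = 0.541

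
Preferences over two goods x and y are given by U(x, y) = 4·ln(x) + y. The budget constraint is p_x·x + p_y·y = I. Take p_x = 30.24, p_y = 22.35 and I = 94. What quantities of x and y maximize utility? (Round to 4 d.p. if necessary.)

x* = 2.9563, y* = 0.2058

MU_x = 4/x, MU_y = 1. Tangency: 4/x = p_x/p_y.
So x*(p_x,p_y) = 4·p_y/p_x, independent of income; and y* = (I − 4·p_y)/p_y.
At the given prices: x* = 4·22.35/30.24 = 2.9563, and y* = 0.2058.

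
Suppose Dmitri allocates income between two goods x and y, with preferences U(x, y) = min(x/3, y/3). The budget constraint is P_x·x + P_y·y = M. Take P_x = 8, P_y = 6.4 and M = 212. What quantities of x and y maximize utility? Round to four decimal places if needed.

x* = 14.7222, y* = 14.7222

With perfect complements, no substitution: consume in ratio x:y = 3:3.
Budget: P_x·x + P_y·x = M, so (3·P_x + 3·P_y)·x = 3·M.
Demand: x*(P_x,P_y,M) = 3·M/(3·P_x + 3·P_y), y* = 3·M/(3·P_x + 3·P_y).
Here 3·8 + 3·6.4 = 43.2, giving x* = 14.7222 and y* = 14.7222.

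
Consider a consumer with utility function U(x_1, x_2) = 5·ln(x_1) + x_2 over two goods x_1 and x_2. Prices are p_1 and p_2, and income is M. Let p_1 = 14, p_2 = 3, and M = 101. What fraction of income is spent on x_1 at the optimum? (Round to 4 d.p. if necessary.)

At the given prices: x_1* = 5·3/14 = 1.0714, and x_2* = 28.6667.
Expenditure on x_1: 14·1.0714 = 15; share = 0.1485.

share on x_1 = 0.1485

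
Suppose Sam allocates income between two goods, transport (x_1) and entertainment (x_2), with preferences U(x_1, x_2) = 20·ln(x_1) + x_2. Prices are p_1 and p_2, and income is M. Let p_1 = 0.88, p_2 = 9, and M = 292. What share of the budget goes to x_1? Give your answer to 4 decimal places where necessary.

share on x_1 = 0.6164

Set MRS = p_1/p_2: (20/x_1)/1 = p_1/p_2.
So x_1*(p_1,p_2) = 20·p_2/p_1, independent of income; and x_2* = (M − 20·p_2)/p_2.
At the given prices: x_1* = 20·9/0.88 = 204.5455, and x_2* = 12.4444.
Expenditure on x_1: 0.88·204.5455 = 180; share = 0.6164.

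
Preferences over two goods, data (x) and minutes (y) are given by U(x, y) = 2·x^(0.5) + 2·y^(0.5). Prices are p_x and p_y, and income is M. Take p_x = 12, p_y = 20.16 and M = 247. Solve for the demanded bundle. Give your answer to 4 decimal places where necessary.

MRS = MU_x/MU_y = (y/x)^(0.5). Set equal to p_x/p_y.
Solve for the ratio: y/x = [p_x/p_y]^(2).
Substitute y = (y/x)·x into the budget: x* = M/(p_x + p_y·(y/x)).
Numerically y/x = 0.354308, so x* = 247/(12 + 20.16·0.354308) = 12.903 and y* = 0.354308·12.903 = 4.5716.

x* = 12.903, y* = 4.5716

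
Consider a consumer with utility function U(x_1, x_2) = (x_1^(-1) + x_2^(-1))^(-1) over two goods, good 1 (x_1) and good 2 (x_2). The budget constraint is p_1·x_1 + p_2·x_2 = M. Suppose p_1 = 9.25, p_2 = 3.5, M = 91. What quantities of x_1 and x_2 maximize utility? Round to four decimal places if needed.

x_1* = 6.0911, x_2* = 9.9022

MRS = MU_x_1/MU_x_2 = (x_2/x_1)^(2). Set equal to p_1/p_2.
Hence x_2/x_1 = (p_1/p_2)^(1/(2)), i.e. raised to the 0.5 power.
With the ratio pinned down, the budget gives x_1* = M/(p_1 + p_2·(x_2/x_1)) and x_2* = (x_2/x_1)·x_1*.
Numerically x_2/x_1 = 1.625687, so x_1* = 91/(9.25 + 3.5·1.625687) = 6.0911 and x_2* = 1.625687·6.0911 = 9.9022.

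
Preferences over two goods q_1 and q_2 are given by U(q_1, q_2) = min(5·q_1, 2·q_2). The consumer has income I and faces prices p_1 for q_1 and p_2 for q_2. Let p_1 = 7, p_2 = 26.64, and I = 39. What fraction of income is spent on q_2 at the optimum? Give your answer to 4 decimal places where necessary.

share on q_2 = 0.9049

Leontief preferences: the optimum is at the kink where q_1/2 = q_2/5, i.e. q_2 = (5/2)·q_1.
Budget: p_1·q_1 + p_2·(5/2)·q_1 = I, so (2·p_1 + 5·p_2)·q_1 = 2·I.
Demand: q_1*(p_1,p_2,I) = 2·I/(2·p_1 + 5·p_2), q_2* = 5·I/(2·p_1 + 5·p_2).
Here 2·7 + 5·26.64 = 147.2, giving q_1* = 0.5299 and q_2* = 1.3247.
Expenditure on q_2: 26.64·1.3247 = 35.2908; share = 0.9049.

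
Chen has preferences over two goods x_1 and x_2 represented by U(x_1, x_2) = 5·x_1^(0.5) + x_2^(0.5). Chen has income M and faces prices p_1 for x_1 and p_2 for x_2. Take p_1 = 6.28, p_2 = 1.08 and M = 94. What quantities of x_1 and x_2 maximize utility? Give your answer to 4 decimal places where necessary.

Substitute x_2 = (x_2/x_1)·x_1 into the budget: x_1* = M/(p_1 + p_2·(x_2/x_1)).
Numerically x_2/x_1 = 1.352483, so x_1* = 94/(6.28 + 1.08·1.352483) = 12.1436 and x_2* = 1.352483·12.1436 = 16.4241.

x_1* = 12.1436, x_2* = 16.4241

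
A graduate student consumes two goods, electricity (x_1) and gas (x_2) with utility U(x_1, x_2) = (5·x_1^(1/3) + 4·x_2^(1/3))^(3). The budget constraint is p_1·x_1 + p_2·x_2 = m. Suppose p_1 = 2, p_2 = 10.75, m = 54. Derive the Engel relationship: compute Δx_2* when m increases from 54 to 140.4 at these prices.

MRS = MU_x_1/MU_x_2 = (5/4)·(x_2/x_1)^(2/3). Set equal to p_1/p_2.
Hence x_2/x_1 = ((4/5)·p_1/p_2)^(1/(2/3)), i.e. raised to the 1.5 power.
With the ratio pinned down, the budget gives x_1* = m/(p_1 + p_2·(x_2/x_1)) and x_2* = (x_2/x_1)·x_1*.
Numerically x_2/x_1 = 0.057421, so x_1* = 54/(2 + 10.75·0.057421) = 20.6322 and x_2* = 0.057421·20.6322 = 1.1847.
At m' = 140.4: x_2* = 3.0802. Change: 3.0802 − 1.1847 = 1.8955.

Δx_2* = 1.8955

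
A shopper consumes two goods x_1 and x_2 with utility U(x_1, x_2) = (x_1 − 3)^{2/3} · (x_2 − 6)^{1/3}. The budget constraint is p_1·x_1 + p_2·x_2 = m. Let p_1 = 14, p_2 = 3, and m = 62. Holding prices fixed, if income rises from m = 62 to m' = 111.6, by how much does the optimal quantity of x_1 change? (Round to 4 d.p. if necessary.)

This is Cobb-Douglas in (x_1−3, x_2−6): tangency gives 2/3·p_2·(x_2−6) = 1/3·p_1·(x_1−3).
After buying the subsistence bundle (3, 6), a share 2/3 of the remaining income goes to x_1: x_1* = 3 + 2/3·(m − 3p_1 − 6p_2)/p_1.
Discretionary income = 62 − 3·14 − 6·3 = 2; x_1* = 3 + 2/3·2/14 = 3.0952.
At m' = 111.6: x_1* = 5.4571. Change: 5.4571 − 3.0952 = 2.3619.

Δx_1* = 2.3619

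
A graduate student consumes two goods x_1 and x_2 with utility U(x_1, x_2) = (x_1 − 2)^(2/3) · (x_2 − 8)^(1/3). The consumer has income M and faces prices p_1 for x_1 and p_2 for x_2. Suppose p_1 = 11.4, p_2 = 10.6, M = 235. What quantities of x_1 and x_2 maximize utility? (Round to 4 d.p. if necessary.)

MRS = 2·(x_2−8)/(x_1−2). Tangency with p_1/p_2 gives x_2−8 = (1/2)·(p_1/p_2)·(x_1−2).
Substituting into the budget: x_1* = 2 + 2/3·(M − 2·p_1 − 8·p_2)/p_1, and x_2* = 8 + 1/3·(…)/p_2.
Discretionary income = 235 − 2·11.4 − 8·10.6 = 127.4; x_1* = 2 + 2/3·127.4/11.4 = 9.4503; x_2* = 8 + 1/3·127.4/10.6 = 12.0063.

x_1* = 9.4503, x_2* = 12.0063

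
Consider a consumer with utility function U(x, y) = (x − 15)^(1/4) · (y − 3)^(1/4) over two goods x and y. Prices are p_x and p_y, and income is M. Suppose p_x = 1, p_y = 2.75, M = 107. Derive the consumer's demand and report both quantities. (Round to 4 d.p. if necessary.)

This is Cobb-Douglas in (x−15, y−3): tangency gives 0.25·p_y·(y−3) = 0.25·p_x·(x−15).
After buying the subsistence bundle (15, 3), a share 0.5 of the remaining income goes to x: x* = 15 + 0.5·(M − 15p_x − 3p_y)/p_x.
Discretionary income = 107 − 15·1 − 3·2.75 = 83.75; x* = 15 + 0.5·83.75/1 = 56.875; y* = 3 + 0.5·83.75/2.75 = 18.2273.

x* = 56.875, y* = 18.2273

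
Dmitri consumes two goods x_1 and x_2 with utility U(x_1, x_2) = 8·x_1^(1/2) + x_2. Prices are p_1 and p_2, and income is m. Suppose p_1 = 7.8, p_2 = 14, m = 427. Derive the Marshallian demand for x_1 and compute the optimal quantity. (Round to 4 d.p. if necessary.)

x_1* = 51.545

Plugging in: x_1* = (4·14/7.8)² = 51.545.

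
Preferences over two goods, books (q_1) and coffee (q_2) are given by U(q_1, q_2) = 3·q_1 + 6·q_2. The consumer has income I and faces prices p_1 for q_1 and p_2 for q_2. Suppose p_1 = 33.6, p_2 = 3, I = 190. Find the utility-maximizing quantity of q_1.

Linear utility — the consumer picks whichever good has higher MU/price: 3/33.6 = 0.0893 vs 6/3 = 2.
q_2 gives more utility per dollar, so spend all income on q_2: q_2* = I/p_2, q_1* = 0.
Numerically: q_1* = 0, q_2* = 63.3333.

q_1* = 0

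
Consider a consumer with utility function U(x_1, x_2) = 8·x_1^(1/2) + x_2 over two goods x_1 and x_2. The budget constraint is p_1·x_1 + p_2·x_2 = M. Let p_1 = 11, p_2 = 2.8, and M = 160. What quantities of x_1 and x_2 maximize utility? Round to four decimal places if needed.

x_1* = 1.0367, x_2* = 53.0701

MU_x_1 = 4/√x_1, MU_x_2 = 1. Tangency: 4/√x_1 = p_1/p_2.
Solve: √x_1 = 4·p_2/p_1, so x_1*(p_1,p_2) = (4·p_2/p_1)², and x_2* = (M − p_1·x_1*)/p_2.
Plugging in: x_1* = (4·2.8/11)² = 1.0367, x_2* = 53.0701.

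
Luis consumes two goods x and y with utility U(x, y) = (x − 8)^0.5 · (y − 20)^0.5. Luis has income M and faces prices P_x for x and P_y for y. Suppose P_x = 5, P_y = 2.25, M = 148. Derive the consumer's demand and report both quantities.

x* = 14.3, y* = 34

Let x' = x−8, y' = y−20. MRS = y'/x' = P_x/P_y.
After buying the subsistence bundle (8, 20), a share 0.5 of the remaining income goes to x: x* = 8 + 0.5·(M − 8P_x − 20P_y)/P_x.
Discretionary income = 148 − 8·5 − 20·2.25 = 63; x* = 8 + 0.5·63/5 = 14.3; y* = 20 + 0.5·63/2.25 = 34.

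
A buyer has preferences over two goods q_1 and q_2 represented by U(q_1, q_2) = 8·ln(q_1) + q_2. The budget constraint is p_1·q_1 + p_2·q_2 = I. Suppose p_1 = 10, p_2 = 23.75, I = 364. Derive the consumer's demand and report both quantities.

q_1* = 19, q_2* = 7.3263

So q_1*(p_1,p_2) = 8·p_2/p_1, independent of income; and q_2* = (I − 8·p_2)/p_2.
At the given prices: q_1* = 8·23.75/10 = 19, and q_2* = 7.3263.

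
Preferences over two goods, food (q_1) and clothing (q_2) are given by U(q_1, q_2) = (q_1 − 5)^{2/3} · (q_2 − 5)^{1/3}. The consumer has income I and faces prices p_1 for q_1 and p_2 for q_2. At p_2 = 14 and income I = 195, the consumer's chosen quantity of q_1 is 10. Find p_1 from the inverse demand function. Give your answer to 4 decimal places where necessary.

MRS = 2·(q_2−5)/(q_1−5). Tangency with p_1/p_2 gives q_2−5 = (1/2)·(p_1/p_2)·(q_1−5).
Substituting into the budget: q_1* = 5 + 2/3·(I − 5·p_1 − 5·p_2)/p_1, and q_2* = 5 + 1/3·(…)/p_2.
Set q_1* = 10 in the demand function and solve for p_1: p_1 = 10.

p_1 = 10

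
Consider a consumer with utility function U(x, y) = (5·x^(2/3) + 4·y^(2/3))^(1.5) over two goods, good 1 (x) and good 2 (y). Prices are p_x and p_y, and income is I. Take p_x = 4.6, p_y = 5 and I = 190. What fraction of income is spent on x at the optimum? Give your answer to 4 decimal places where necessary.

MRS = MU_x/MU_y = (5/4)·(y/x)^(1/3). Set equal to p_x/p_y.
Hence y/x = ((4/5)·p_x/p_y)^(1/(1/3)), i.e. raised to the 3 power.
With the ratio pinned down, the budget gives x* = I/(p_x + p_y·(y/x)) and y* = (y/x)·x*.
Numerically y/x = 0.398688, so x* = 190/(4.6 + 5·0.398688) = 28.8165 and y* = 0.398688·28.8165 = 11.4888.
Expenditure on x: 4.6·28.8165 = 132.556; share = 0.6977.

share on x = 0.6977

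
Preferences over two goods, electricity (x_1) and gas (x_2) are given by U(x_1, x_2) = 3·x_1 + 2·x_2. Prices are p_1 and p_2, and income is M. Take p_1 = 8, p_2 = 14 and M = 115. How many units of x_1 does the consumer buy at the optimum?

Linear utility — the consumer picks whichever good has higher MU/price: 3/8 = 0.375 vs 2/14 = 0.1429.
x_1 gives more utility per dollar, so spend all income on x_1: x_1* = M/p_1, x_2* = 0.
Numerically: x_1* = 14.375, x_2* = 0.

x_1* = 14.375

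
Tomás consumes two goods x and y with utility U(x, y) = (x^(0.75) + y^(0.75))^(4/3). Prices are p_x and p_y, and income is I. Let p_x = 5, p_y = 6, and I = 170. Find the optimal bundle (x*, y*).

x* = 21.5367, y* = 10.3861

From the CES first-order condition, (y/x)^(0.25) = p_x/p_y.
Solve for the ratio: y/x = [p_x/p_y]^(4).
Substitute y = (y/x)·x into the budget: x* = I/(p_x + p_y·(y/x)).
Numerically y/x = 0.482253, so x* = 170/(5 + 6·0.482253) = 21.5367 and y* = 0.482253·21.5367 = 10.3861.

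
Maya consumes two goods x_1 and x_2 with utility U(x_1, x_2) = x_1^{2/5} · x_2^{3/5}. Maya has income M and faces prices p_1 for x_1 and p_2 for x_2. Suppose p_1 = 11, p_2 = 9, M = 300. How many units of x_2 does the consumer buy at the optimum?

x_2* = 20

Tangency: MRS = (2/3)·x_2/x_1 = p_1/p_2.
So 0.4·p_2·x_2 = 0.6·p_1·x_1; combined with the budget, a share 0.4 of income goes to x_1.
Demand: x_1*(p_1,p_2,M) = 0.4·M/p_1 and x_2* = 0.6·M/p_2.
At p_1=11, p_2=9, M=300: x_2* = 0.6·300/9 = 20.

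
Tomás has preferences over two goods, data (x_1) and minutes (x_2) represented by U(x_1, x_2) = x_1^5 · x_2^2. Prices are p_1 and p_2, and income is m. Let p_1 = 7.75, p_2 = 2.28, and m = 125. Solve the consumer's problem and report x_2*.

x_2* = 15.6642

The MRS is (5/2)·x_2/x_1. Set MRS = p_1/p_2.
Rearranging, p_2·x_2 = (2/5)·p_1·x_1. Substituting into the budget gives p_1·x_1·(1 + (2/5)) = m.
Demand: x_1*(p_1,p_2,m) = 5/7·m/p_1 and x_2* = 2/7·m/p_2.
At p_1=7.75, p_2=2.28, m=125: x_2* = 2/7·125/2.28 = 15.6642.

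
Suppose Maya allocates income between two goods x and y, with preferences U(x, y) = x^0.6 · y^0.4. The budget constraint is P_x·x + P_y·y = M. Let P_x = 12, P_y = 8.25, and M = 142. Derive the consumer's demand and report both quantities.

MU_x/MU_y = (0.6·y)/(0.4·x); tangency sets this equal to P_x/P_y.
So 0.6·P_y·y = 0.4·P_x·x; combined with the budget, a share 0.6 of income goes to x.
Demand: x*(P_x,P_y,M) = 0.6·M/P_x and y* = 0.4·M/P_y.
At P_x=12, P_y=8.25, M=142: x* = 0.6·142/12 = 7.1, y* = 6.8848.

x* = 7.1, y* = 6.8848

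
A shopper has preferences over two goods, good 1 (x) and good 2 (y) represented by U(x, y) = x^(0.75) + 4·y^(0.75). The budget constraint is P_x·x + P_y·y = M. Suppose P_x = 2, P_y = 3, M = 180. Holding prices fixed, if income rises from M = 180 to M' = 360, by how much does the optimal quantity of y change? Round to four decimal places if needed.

Substitute y = (y/x)·x into the budget: x* = M/(P_x + P_y·(y/x)).
Numerically y/x = 50.567901, so x* = 180/(2 + 3·50.567901) = 1.1711 and y* = 50.567901·1.1711 = 59.2193.
At M' = 360: y* = 118.4386. Change: 118.4386 − 59.2193 = 59.2193.

Δy* = 59.2193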